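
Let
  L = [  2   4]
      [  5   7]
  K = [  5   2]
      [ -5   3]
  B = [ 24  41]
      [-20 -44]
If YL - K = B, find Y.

Y = [[2, 5], [-5, -3]]

YL = B + K = [[29, 43], [-25, -41]].
Since L sits to the right of Y, Y = (B + K)L⁻¹.
L has determinant -6; L⁻¹ = [[-7/6, 2/3], [5/6, -1/3]].
Y = (B + K)L⁻¹ = [[2, 5], [-5, -3]].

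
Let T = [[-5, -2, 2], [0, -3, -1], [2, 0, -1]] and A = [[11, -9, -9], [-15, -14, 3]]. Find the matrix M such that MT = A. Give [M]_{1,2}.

T is on the right of M, so right-multiply by T⁻¹: M = AT⁻¹.
det T = 1, so T⁻¹ = [[3, -2, 8], [-2, 1, -5], [6, -4, 15]].
M = AT⁻¹ = [[11, -9, -9], [-15, -14, 3]] · [[3, -2, 8], [-2, 1, -5], [6, -4, 15]] = [[-3, 5, -2], [1, 4, -5]].

5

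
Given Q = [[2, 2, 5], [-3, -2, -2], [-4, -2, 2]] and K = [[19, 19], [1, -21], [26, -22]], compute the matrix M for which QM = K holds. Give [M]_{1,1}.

Q is on the left of M, so left-multiply by Q⁻¹: M = Q⁻¹K.
det Q = 2; the adjugate gives Q⁻¹ = [[-4, -7, 3], [7, 12, -11/2], [-1, -2, 1]].
M = Q⁻¹K = [[-4, -7, 3], [7, 12, -11/2], [-1, -2, 1]] · [[19, 19], [1, -21], [26, -22]] = [[-5, 5], [2, 2], [5, 1]].

-5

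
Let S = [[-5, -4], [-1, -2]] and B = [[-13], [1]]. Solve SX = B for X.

X = [[5], [-3]]

Since S multiplies X on the left, X = S⁻¹B.
S has determinant 6; S⁻¹ = [[-1/3, 2/3], [1/6, -5/6]].
X = S⁻¹B = [[-1/3, 2/3], [1/6, -5/6]] · [[-13], [1]] = [[5], [-3]].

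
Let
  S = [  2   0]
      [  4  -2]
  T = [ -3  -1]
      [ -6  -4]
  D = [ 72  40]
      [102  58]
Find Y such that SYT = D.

Y = [[-4, -4], [-3, -2]]

Y = S⁻¹DT⁻¹ (apply S⁻¹ on the left and T⁻¹ on the right).
det S = -4, so S⁻¹ = [[1/2, 0], [1, -1/2]].
det T = 6, so T⁻¹ = [[-2/3, 1/6], [1, -1/2]].
S⁻¹D = [[36, 20], [21, 11]].
Y = (S⁻¹D)T⁻¹ = [[-4, -4], [-3, -2]].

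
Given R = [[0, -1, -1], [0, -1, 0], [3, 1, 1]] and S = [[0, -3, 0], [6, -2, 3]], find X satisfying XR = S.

X = [[0, 3, 0], [-1, 5, 2]]

Right-multiplying both sides by R⁻¹ gives X = SR⁻¹.
det R = -3; the adjugate gives R⁻¹ = [[1/3, 0, 1/3], [0, -1, 0], [-1, 1, 0]].
X = SR⁻¹ = [[0, -3, 0], [6, -2, 3]] · [[1/3, 0, 1/3], [0, -1, 0], [-1, 1, 0]] = [[0, 3, 0], [-1, 5, 2]].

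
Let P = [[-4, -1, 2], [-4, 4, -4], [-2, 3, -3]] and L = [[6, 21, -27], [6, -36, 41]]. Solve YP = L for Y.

Y = [[-6, 6, -3], [5, -4, -5]]

P is on the right of Y, so right-multiply by P⁻¹: Y = LP⁻¹.
det P = -4; the adjugate gives P⁻¹ = [[0, -3/4, 1], [1, -4, 6], [1, -7/2, 5]].
Y = LP⁻¹ = [[6, 21, -27], [6, -36, 41]] · [[0, -3/4, 1], [1, -4, 6], [1, -7/2, 5]] = [[-6, 6, -3], [5, -4, -5]].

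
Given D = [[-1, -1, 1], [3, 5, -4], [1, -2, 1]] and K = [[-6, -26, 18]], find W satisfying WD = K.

W = [[-2, -4, 4]]

D is on the right of W, so right-multiply by D⁻¹: W = KD⁻¹.
D has determinant -1; D⁻¹ = [[3, 1, 1], [7, 2, 1], [11, 3, 2]].
W = KD⁻¹ = [[-6, -26, 18]] · [[3, 1, 1], [7, 2, 1], [11, 3, 2]] = [[-2, -4, 4]].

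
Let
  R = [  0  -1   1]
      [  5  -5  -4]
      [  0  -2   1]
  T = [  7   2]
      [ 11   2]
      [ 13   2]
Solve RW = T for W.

R is on the left of W, so left-multiply by R⁻¹: W = R⁻¹T.
R has determinant -5; R⁻¹ = [[13/5, 1/5, -9/5], [1, 0, -1], [2, 0, -1]].
W = R⁻¹T = [[13/5, 1/5, -9/5], [1, 0, -1], [2, 0, -1]] · [[7, 2], [11, 2], [13, 2]] = [[-3, 2], [-6, 0], [1, 2]].

W = [[-3, 2], [-6, 0], [1, 2]]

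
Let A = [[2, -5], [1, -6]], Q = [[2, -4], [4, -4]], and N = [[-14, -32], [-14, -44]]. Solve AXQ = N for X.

X = [[-1, 0], [-5, 3]]

X = A⁻¹NQ⁻¹ (apply A⁻¹ on the left and Q⁻¹ on the right).
det A = -7, so A⁻¹ = [[6/7, -5/7], [1/7, -2/7]].
Q has determinant 8; Q⁻¹ = [[-1/2, 1/2], [-1/2, 1/4]].
A⁻¹N = [[-2, 4], [2, 8]].
X = (A⁻¹N)Q⁻¹ = [[-1, 0], [-5, 3]].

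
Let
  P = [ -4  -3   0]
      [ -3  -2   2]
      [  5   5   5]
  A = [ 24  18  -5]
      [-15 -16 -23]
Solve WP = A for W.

W = [[-1, -5, 1], [3, -4, -3]]

Right-multiplying both sides by P⁻¹ gives W = AP⁻¹.
det P = 5; the adjugate gives P⁻¹ = [[-4, 3, -6/5], [5, -4, 8/5], [-1, 1, -1/5]].
W = AP⁻¹ = [[24, 18, -5], [-15, -16, -23]] · [[-4, 3, -6/5], [5, -4, 8/5], [-1, 1, -1/5]] = [[-1, -5, 1], [3, -4, -3]].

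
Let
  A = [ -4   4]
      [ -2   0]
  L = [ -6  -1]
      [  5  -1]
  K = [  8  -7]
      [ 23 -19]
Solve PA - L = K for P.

PA = K + L = [[2, -8], [28, -20]].
Since A sits to the right of P, P = (K + L)A⁻¹.
det A = 8; the adjugate gives A⁻¹ = [[0, -1/2], [1/4, -1/2]].
P = (K + L)A⁻¹ = [[-2, 3], [-5, -4]].

P = [[-2, 3], [-5, -4]]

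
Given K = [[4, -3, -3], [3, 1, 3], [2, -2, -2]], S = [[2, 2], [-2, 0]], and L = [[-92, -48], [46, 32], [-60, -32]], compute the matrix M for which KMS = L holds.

M = [[0, 1], [4, -4], [4, -2]]

Left-multiply by K⁻¹ and right-multiply by S⁻¹: M = K⁻¹LS⁻¹.
det K = 4; the adjugate gives K⁻¹ = [[1, 0, -3/2], [3, -1/2, -21/4], [-2, 1/2, 13/4]].
det S = 4, so S⁻¹ = [[0, -1/2], [1/2, 1/2]].
K⁻¹L = [[-2, 0], [16, 8], [12, 8]].
M = (K⁻¹L)S⁻¹ = [[0, 1], [4, -4], [4, -2]].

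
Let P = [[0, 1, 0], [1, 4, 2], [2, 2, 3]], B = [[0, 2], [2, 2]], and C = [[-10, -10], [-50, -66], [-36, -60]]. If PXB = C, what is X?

X = [[0, -1], [0, -5], [-4, -2]]

Left-multiply by P⁻¹ and right-multiply by B⁻¹: X = P⁻¹CB⁻¹.
P has determinant 1; P⁻¹ = [[8, -3, 2], [1, 0, 0], [-6, 2, -1]].
det B = -4, so B⁻¹ = [[-1/2, 1/2], [1/2, 0]].
P⁻¹C = [[-2, -2], [-10, -10], [-4, -12]].
X = (P⁻¹C)B⁻¹ = [[0, -1], [0, -5], [-4, -2]].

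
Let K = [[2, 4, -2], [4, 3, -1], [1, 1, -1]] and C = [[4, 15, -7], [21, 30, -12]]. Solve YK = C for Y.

Right-multiplying both sides by K⁻¹ gives Y = CK⁻¹.
K has determinant 6; K⁻¹ = [[-1/3, 1/3, 1/3], [1/2, 0, -1], [1/6, 1/3, -5/3]].
Y = CK⁻¹ = [[4, 15, -7], [21, 30, -12]] · [[-1/3, 1/3, 1/3], [1/2, 0, -1], [1/6, 1/3, -5/3]] = [[5, -1, -2], [6, 3, -3]].

Y = [[5, -1, -2], [6, 3, -3]]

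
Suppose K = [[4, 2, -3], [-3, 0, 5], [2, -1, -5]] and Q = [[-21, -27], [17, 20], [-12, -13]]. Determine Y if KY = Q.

Since K multiplies Y on the left, Y = K⁻¹Q.
det K = 1, so K⁻¹ = [[5, 13, 10], [-5, -14, -11], [3, 8, 6]].
Y = K⁻¹Q = [[5, 13, 10], [-5, -14, -11], [3, 8, 6]] · [[-21, -27], [17, 20], [-12, -13]] = [[-4, -5], [-1, -2], [1, 1]].

Y = [[-4, -5], [-1, -2], [1, 1]]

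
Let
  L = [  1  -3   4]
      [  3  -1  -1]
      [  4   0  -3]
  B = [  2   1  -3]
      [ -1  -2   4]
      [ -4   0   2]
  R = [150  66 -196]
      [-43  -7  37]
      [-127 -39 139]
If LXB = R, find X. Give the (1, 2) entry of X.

X = L⁻¹RB⁻¹ (apply L⁻¹ on the left and B⁻¹ on the right).
L has determinant 4; L⁻¹ = [[3/4, -9/4, 7/4], [5/4, -19/4, 13/4], [1, -3, 2]].
B has determinant 2; B⁻¹ = [[-2, -1, -1], [-7, -4, -5/2], [-4, -2, -3/2]].
L⁻¹R = [[-13, -3, 13], [-21, -11, 31], [25, 9, -29]].
X = (L⁻¹R)B⁻¹ = [[-5, -1, 1], [-5, 3, 2], [3, -3, -4]].

-1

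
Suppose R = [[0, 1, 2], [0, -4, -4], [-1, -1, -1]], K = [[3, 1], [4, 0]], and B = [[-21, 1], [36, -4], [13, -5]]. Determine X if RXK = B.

Left-multiply by R⁻¹ and right-multiply by K⁻¹: X = R⁻¹BK⁻¹.
det R = -4; the adjugate gives R⁻¹ = [[0, 1/4, -1], [-1, -1/2, 0], [1, 1/4, 0]].
det K = -4; the adjugate gives K⁻¹ = [[0, 1/4], [1, -3/4]].
R⁻¹B = [[-4, 4], [3, 1], [-12, 0]].
X = (R⁻¹B)K⁻¹ = [[4, -4], [1, 0], [0, -3]].

X = [[4, -4], [1, 0], [0, -3]]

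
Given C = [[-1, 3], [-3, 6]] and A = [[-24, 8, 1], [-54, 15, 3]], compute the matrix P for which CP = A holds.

Left-multiplying both sides by C⁻¹ gives P = C⁻¹A.
det C = 3; the adjugate gives C⁻¹ = [[2, -1], [1, -1/3]].
P = C⁻¹A = [[2, -1], [1, -1/3]] · [[-24, 8, 1], [-54, 15, 3]] = [[6, 1, -1], [-6, 3, 0]].

P = [[6, 1, -1], [-6, 3, 0]]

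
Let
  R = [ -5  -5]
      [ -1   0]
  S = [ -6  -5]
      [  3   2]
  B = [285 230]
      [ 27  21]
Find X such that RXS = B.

X = R⁻¹BS⁻¹ (apply R⁻¹ on the left and S⁻¹ on the right).
det R = -5; the adjugate gives R⁻¹ = [[0, -1], [-1/5, 1]].
det S = 3; the adjugate gives S⁻¹ = [[2/3, 5/3], [-1, -2]].
R⁻¹B = [[-27, -21], [-30, -25]].
X = (R⁻¹B)S⁻¹ = [[3, -3], [5, 0]].

X = [[3, -3], [5, 0]]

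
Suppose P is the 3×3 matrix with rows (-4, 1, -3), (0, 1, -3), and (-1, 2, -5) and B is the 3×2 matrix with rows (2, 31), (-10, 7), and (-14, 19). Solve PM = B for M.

M = [[-3, -6], [-1, 4], [3, -1]]

Since P multiplies M on the left, M = P⁻¹B.
det P = -4, so P⁻¹ = [[-1/4, 1/4, 0], [-3/4, -17/4, 3], [-1/4, -7/4, 1]].
M = P⁻¹B = [[-1/4, 1/4, 0], [-3/4, -17/4, 3], [-1/4, -7/4, 1]] · [[2, 31], [-10, 7], [-14, 19]] = [[-3, -6], [-1, 4], [3, -1]].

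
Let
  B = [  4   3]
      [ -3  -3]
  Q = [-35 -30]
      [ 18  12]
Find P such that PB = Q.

P = [[-5, 5], [6, 2]]

B is on the right of P, so right-multiply by B⁻¹: P = QB⁻¹.
det B = -3; the adjugate gives B⁻¹ = [[1, 1], [-1, -4/3]].
P = QB⁻¹ = [[-35, -30], [18, 12]] · [[1, 1], [-1, -4/3]] = [[-5, 5], [6, 2]].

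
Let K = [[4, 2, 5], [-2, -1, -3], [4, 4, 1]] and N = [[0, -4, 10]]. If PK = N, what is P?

Since K sits to the right of P, P = NK⁻¹.
det K = 4; the adjugate gives K⁻¹ = [[11/4, 9/2, -1/4], [-5/2, -4, 1/2], [-1, -2, 0]].
P = NK⁻¹ = [[0, -4, 10]] · [[11/4, 9/2, -1/4], [-5/2, -4, 1/2], [-1, -2, 0]] = [[0, -4, -2]].

P = [[0, -4, -2]]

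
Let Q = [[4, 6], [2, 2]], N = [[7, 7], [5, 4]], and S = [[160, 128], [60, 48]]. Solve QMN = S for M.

M = [[0, 2], [0, 4]]

Left-multiply by Q⁻¹ and right-multiply by N⁻¹: M = Q⁻¹SN⁻¹.
Q has determinant -4; Q⁻¹ = [[-1/2, 3/2], [1/2, -1]].
det N = -7; the adjugate gives N⁻¹ = [[-4/7, 1], [5/7, -1]].
Q⁻¹S = [[10, 8], [20, 16]].
M = (Q⁻¹S)N⁻¹ = [[0, 2], [0, 4]].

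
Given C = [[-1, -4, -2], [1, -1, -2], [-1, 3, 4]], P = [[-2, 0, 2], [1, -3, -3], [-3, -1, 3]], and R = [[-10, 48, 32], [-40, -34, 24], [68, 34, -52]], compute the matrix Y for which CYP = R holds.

Y = [[-2, 5, 5], [-3, 3, 5], [-4, -3, -5]]

Y = C⁻¹RP⁻¹ (apply C⁻¹ on the left and P⁻¹ on the right).
det C = 2; the adjugate gives C⁻¹ = [[1, 5, 3], [-1, -3, -2], [1, 7/2, 5/2]].
det P = 4, so P⁻¹ = [[-3, -1/2, 3/2], [3/2, 0, -1], [-5/2, -1/2, 3/2]].
C⁻¹R = [[-6, -20, -4], [-6, -14, 0], [20, 14, -14]].
Y = (C⁻¹R)P⁻¹ = [[-2, 5, 5], [-3, 3, 5], [-4, -3, -5]].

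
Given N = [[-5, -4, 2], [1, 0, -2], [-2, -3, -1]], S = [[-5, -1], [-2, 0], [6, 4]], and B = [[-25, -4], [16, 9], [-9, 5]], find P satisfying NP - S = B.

NP = B + S = [[-30, -5], [14, 9], [-3, 9]].
N is on the left of P, so left-multiply by N⁻¹: P = N⁻¹(B + S).
N has determinant 4; N⁻¹ = [[-3/2, -5/2, 2], [5/4, 9/4, -2], [-3/4, -7/4, 1]].
P = N⁻¹(B + S) = [[4, 3], [0, -4], [-5, -3]].

P = [[4, 3], [0, -4], [-5, -3]]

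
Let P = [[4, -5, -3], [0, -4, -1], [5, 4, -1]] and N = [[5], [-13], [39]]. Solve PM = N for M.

P is on the left of M, so left-multiply by P⁻¹: M = P⁻¹N.
det P = -3; the adjugate gives P⁻¹ = [[-8/3, 17/3, 7/3], [5/3, -11/3, -4/3], [-20/3, 41/3, 16/3]].
M = P⁻¹N = [[-8/3, 17/3, 7/3], [5/3, -11/3, -4/3], [-20/3, 41/3, 16/3]] · [[5], [-13], [39]] = [[4], [4], [-3]].

M = [[4], [4], [-3]]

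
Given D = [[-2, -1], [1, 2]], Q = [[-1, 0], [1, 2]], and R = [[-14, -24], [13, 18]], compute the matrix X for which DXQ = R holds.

X = [[0, 5], [-2, 2]]

X = D⁻¹RQ⁻¹ (apply D⁻¹ on the left and Q⁻¹ on the right).
det D = -3, so D⁻¹ = [[-2/3, -1/3], [1/3, 2/3]].
det Q = -2, so Q⁻¹ = [[-1, 0], [1/2, 1/2]].
D⁻¹R = [[5, 10], [4, 4]].
X = (D⁻¹R)Q⁻¹ = [[0, 5], [-2, 2]].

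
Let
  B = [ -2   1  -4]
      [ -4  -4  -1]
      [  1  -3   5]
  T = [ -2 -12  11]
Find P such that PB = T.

P = [[-6, 3, -2]]

Since B sits to the right of P, P = TB⁻¹.
B has determinant 1; B⁻¹ = [[-23, 7, -17], [19, -6, 14], [16, -5, 12]].
P = TB⁻¹ = [[-2, -12, 11]] · [[-23, 7, -17], [19, -6, 14], [16, -5, 12]] = [[-6, 3, -2]].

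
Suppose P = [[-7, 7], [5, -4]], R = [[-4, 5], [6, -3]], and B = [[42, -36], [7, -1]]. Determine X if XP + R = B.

XP = B − R = [[46, -41], [1, 2]].
P is on the right of X, so right-multiply by P⁻¹: X = (B − R)P⁻¹.
det P = -7, so P⁻¹ = [[4/7, 1], [5/7, 1]].
X = (B − R)P⁻¹ = [[-3, 5], [2, 3]].

X = [[-3, 5], [2, 3]]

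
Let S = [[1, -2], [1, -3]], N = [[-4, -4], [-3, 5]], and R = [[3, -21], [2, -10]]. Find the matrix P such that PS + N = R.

P = [[4, 3], [0, 5]]

PS = R − N = [[7, -17], [5, -15]].
Right-multiplying both sides by S⁻¹ gives P = (R − N)S⁻¹.
det S = -1, so S⁻¹ = [[3, -2], [1, -1]].
P = (R − N)S⁻¹ = [[4, 3], [0, 5]].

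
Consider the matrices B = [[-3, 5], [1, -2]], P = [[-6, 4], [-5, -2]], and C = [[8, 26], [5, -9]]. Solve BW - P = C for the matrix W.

W = [[-4, -5], [-2, 3]]

BW = C + P = [[2, 30], [0, -11]].
B is on the left of W, so left-multiply by B⁻¹: W = B⁻¹(C + P).
det B = 1, so B⁻¹ = [[-2, -5], [-1, -3]].
W = B⁻¹(C + P) = [[-4, -5], [-2, 3]].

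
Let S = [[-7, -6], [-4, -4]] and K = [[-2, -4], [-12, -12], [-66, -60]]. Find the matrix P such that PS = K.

P = [[-2, 4], [0, 3], [6, 6]]

Since S sits to the right of P, P = KS⁻¹.
det S = 4; the adjugate gives S⁻¹ = [[-1, 3/2], [1, -7/4]].
P = KS⁻¹ = [[-2, -4], [-12, -12], [-66, -60]] · [[-1, 3/2], [1, -7/4]] = [[-2, 4], [0, 3], [6, 6]].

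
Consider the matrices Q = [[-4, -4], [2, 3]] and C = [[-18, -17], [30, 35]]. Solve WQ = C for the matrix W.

W = [[5, 1], [-5, 5]]

Since Q sits to the right of W, W = CQ⁻¹.
Q has determinant -4; Q⁻¹ = [[-3/4, -1], [1/2, 1]].
W = CQ⁻¹ = [[-18, -17], [30, 35]] · [[-3/4, -1], [1/2, 1]] = [[5, 1], [-5, 5]].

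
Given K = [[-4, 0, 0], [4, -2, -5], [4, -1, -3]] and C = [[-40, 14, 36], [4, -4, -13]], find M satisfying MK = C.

Since K sits to the right of M, M = CK⁻¹.
det K = -4, so K⁻¹ = [[-1/4, 0, 0], [2, -3, 5], [-1, 1, -2]].
M = CK⁻¹ = [[-40, 14, 36], [4, -4, -13]] · [[-1/4, 0, 0], [2, -3, 5], [-1, 1, -2]] = [[2, -6, -2], [4, -1, 6]].

M = [[2, -6, -2], [4, -1, 6]]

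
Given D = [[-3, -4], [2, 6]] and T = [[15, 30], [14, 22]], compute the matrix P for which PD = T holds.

Right-multiplying both sides by D⁻¹ gives P = TD⁻¹.
det D = -10; the adjugate gives D⁻¹ = [[-3/5, -2/5], [1/5, 3/10]].
P = TD⁻¹ = [[15, 30], [14, 22]] · [[-3/5, -2/5], [1/5, 3/10]] = [[-3, 3], [-4, 1]].

P = [[-3, 3], [-4, 1]]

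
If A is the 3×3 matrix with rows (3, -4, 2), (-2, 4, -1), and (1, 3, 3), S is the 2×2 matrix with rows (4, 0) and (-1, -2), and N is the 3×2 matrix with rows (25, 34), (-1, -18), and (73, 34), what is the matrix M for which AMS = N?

M = [[2, -5], [2, -1], [2, -3]]

Isolating M: multiply by A⁻¹ from the left and S⁻¹ from the right, so M = A⁻¹NS⁻¹.
A has determinant 5; A⁻¹ = [[3, 18/5, -4/5], [1, 7/5, -1/5], [-2, -13/5, 4/5]].
det S = -8, so S⁻¹ = [[1/4, 0], [-1/8, -1/2]].
A⁻¹N = [[13, 10], [9, 2], [11, 6]].
M = (A⁻¹N)S⁻¹ = [[2, -5], [2, -1], [2, -3]].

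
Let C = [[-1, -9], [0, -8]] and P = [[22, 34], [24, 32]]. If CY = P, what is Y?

C is on the left of Y, so left-multiply by C⁻¹: Y = C⁻¹P.
C has determinant 8; C⁻¹ = [[-1, 9/8], [0, -1/8]].
Y = C⁻¹P = [[-1, 9/8], [0, -1/8]] · [[22, 34], [24, 32]] = [[5, 2], [-3, -4]].

Y = [[5, 2], [-3, -4]]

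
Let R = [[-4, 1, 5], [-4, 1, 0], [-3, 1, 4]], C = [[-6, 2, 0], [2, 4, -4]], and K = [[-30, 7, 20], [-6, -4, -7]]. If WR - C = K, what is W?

W = [[4, 5, 0], [1, 3, -4]]

WR = K + C = [[-36, 9, 20], [-4, 0, -11]].
Right-multiplying both sides by R⁻¹ gives W = (K + C)R⁻¹.
det R = -5, so R⁻¹ = [[-4/5, -1/5, 1], [-16/5, 1/5, 4], [1/5, -1/5, 0]].
W = (K + C)R⁻¹ = [[4, 5, 0], [1, 3, -4]].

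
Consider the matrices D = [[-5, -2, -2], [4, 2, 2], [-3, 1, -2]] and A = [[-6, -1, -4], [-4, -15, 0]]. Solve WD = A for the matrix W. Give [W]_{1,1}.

Since D sits to the right of W, W = AD⁻¹.
D has determinant 6; D⁻¹ = [[-1, -1, 0], [1/3, 2/3, 1/3], [5/3, 11/6, -1/3]].
W = AD⁻¹ = [[-6, -1, -4], [-4, -15, 0]] · [[-1, -1, 0], [1/3, 2/3, 1/3], [5/3, 11/6, -1/3]] = [[-1, -2, 1], [-1, -6, -5]].

-1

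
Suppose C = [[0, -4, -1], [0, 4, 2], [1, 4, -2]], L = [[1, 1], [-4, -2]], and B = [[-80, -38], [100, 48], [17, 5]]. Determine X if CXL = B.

X = [[-3, 0], [-1, -4], [0, -5]]

X = C⁻¹BL⁻¹ (apply C⁻¹ on the left and L⁻¹ on the right).
det C = -4; the adjugate gives C⁻¹ = [[4, 3, 1], [-1/2, -1/4, 0], [1, 1, 0]].
det L = 2; the adjugate gives L⁻¹ = [[-1, -1/2], [2, 1/2]].
C⁻¹B = [[-3, -3], [15, 7], [20, 10]].
X = (C⁻¹B)L⁻¹ = [[-3, 0], [-1, -4], [0, -5]].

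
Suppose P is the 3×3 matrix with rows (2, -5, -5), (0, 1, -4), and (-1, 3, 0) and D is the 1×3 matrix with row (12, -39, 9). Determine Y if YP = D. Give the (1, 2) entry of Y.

Since P sits to the right of Y, Y = DP⁻¹.
P has determinant -1; P⁻¹ = [[-12, 15, -25], [-4, 5, -8], [-1, 1, -2]].
Y = DP⁻¹ = [[12, -39, 9]] · [[-12, 15, -25], [-4, 5, -8], [-1, 1, -2]] = [[3, -6, -6]].

-6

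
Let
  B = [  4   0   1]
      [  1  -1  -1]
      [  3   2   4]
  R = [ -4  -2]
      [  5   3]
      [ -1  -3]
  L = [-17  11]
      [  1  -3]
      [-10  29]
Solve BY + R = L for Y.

BY = L − R = [[-13, 13], [-4, -6], [-9, 32]].
B is on the left of Y, so left-multiply by B⁻¹: Y = B⁻¹(L − R).
det B = -3, so B⁻¹ = [[2/3, -2/3, -1/3], [7/3, -13/3, -5/3], [-5/3, 8/3, 4/3]].
Y = B⁻¹(L − R) = [[-3, 2], [2, 3], [-1, 5]].

Y = [[-3, 2], [2, 3], [-1, 5]]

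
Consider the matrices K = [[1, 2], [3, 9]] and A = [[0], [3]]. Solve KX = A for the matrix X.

K is on the left of X, so left-multiply by K⁻¹: X = K⁻¹A.
det K = 3, so K⁻¹ = [[3, -2/3], [-1, 1/3]].
X = K⁻¹A = [[3, -2/3], [-1, 1/3]] · [[0], [3]] = [[-2], [1]].

X = [[-2], [1]]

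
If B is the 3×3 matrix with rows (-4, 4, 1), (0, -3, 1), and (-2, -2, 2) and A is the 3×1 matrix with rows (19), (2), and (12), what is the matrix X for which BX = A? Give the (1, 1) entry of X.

B is on the left of X, so left-multiply by B⁻¹: X = B⁻¹A.
B has determinant 2; B⁻¹ = [[-2, -5, 7/2], [-1, -3, 2], [-3, -8, 6]].
X = B⁻¹A = [[-2, -5, 7/2], [-1, -3, 2], [-3, -8, 6]] · [[19], [2], [12]] = [[-6], [-1], [-1]].

-6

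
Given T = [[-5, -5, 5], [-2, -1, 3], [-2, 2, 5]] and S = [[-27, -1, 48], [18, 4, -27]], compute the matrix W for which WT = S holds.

Right-multiplying both sides by T⁻¹ gives W = ST⁻¹.
det T = 5, so T⁻¹ = [[-11/5, 7, -2], [4/5, -3, 1], [-6/5, 4, -1]].
W = ST⁻¹ = [[-27, -1, 48], [18, 4, -27]] · [[-11/5, 7, -2], [4/5, -3, 1], [-6/5, 4, -1]] = [[1, 6, 5], [-4, 6, -5]].

W = [[1, 6, 5], [-4, 6, -5]]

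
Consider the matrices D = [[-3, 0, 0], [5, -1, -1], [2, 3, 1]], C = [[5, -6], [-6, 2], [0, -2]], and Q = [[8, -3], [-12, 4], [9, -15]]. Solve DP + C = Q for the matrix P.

DP = Q − C = [[3, 3], [-6, 2], [9, -13]].
Left-multiplying both sides by D⁻¹ gives P = D⁻¹(Q − C).
det D = -6; the adjugate gives D⁻¹ = [[-1/3, 0, 0], [7/6, 1/2, 1/2], [-17/6, -3/2, -1/2]].
P = D⁻¹(Q − C) = [[-1, -1], [5, -2], [-4, -5]].

P = [[-1, -1], [5, -2], [-4, -5]]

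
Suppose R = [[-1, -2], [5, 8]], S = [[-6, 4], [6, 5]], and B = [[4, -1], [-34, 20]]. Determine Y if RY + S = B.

RY = B − S = [[10, -5], [-40, 15]].
R is on the left of Y, so left-multiply by R⁻¹: Y = R⁻¹(B − S).
det R = 2, so R⁻¹ = [[4, 1], [-5/2, -1/2]].
Y = R⁻¹(B − S) = [[0, -5], [-5, 5]].

Y = [[0, -5], [-5, 5]]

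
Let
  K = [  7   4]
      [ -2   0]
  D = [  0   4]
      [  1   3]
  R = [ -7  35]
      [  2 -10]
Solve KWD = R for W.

W = K⁻¹RD⁻¹ (apply K⁻¹ on the left and D⁻¹ on the right).
det K = 8; the adjugate gives K⁻¹ = [[0, -1/2], [1/4, 7/8]].
det D = -4, so D⁻¹ = [[-3/4, 1], [1/4, 0]].
K⁻¹R = [[-1, 5], [0, 0]].
W = (K⁻¹R)D⁻¹ = [[2, -1], [0, 0]].

W = [[2, -1], [0, 0]]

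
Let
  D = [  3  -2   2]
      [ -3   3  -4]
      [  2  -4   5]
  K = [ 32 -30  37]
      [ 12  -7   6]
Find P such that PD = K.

P = [[4, -6, 1], [5, 1, 0]]

D is on the right of P, so right-multiply by D⁻¹: P = KD⁻¹.
D has determinant -5; D⁻¹ = [[1/5, -2/5, -2/5], [-7/5, -11/5, -6/5], [-6/5, -8/5, -3/5]].
P = KD⁻¹ = [[32, -30, 37], [12, -7, 6]] · [[1/5, -2/5, -2/5], [-7/5, -11/5, -6/5], [-6/5, -8/5, -3/5]] = [[4, -6, 1], [5, 1, 0]].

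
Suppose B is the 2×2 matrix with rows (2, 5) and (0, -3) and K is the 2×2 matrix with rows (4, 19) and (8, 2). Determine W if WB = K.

W = [[2, -3], [4, 6]]

Since B sits to the right of W, W = KB⁻¹.
B has determinant -6; B⁻¹ = [[1/2, 5/6], [0, -1/3]].
W = KB⁻¹ = [[4, 19], [8, 2]] · [[1/2, 5/6], [0, -1/3]] = [[2, -3], [4, 6]].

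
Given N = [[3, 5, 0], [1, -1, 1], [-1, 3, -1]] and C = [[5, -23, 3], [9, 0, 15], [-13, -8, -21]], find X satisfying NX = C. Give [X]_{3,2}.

-3

Left-multiplying both sides by N⁻¹ gives X = N⁻¹C.
N has determinant -6; N⁻¹ = [[1/3, -5/6, -5/6], [0, 1/2, 1/2], [-1/3, 7/3, 4/3]].
X = N⁻¹C = [[1/3, -5/6, -5/6], [0, 1/2, 1/2], [-1/3, 7/3, 4/3]] · [[5, -23, 3], [9, 0, 15], [-13, -8, -21]] = [[5, -1, 6], [-2, -4, -3], [2, -3, 6]].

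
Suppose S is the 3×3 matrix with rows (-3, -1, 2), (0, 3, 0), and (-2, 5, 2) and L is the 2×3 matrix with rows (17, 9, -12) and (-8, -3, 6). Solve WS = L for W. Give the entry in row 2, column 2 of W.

-2

S is on the right of W, so right-multiply by S⁻¹: W = LS⁻¹.
det S = -6; the adjugate gives S⁻¹ = [[-1, -2, 1], [0, 1/3, 0], [-1, -17/6, 3/2]].
W = LS⁻¹ = [[17, 9, -12], [-8, -3, 6]] · [[-1, -2, 1], [0, 1/3, 0], [-1, -17/6, 3/2]] = [[-5, 3, -1], [2, -2, 1]].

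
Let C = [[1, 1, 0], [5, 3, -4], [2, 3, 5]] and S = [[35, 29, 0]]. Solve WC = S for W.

W = [[2, 5, 4]]

C is on the right of W, so right-multiply by C⁻¹: W = SC⁻¹.
det C = -6; the adjugate gives C⁻¹ = [[-9/2, 5/6, 2/3], [11/2, -5/6, -2/3], [-3/2, 1/6, 1/3]].
W = SC⁻¹ = [[35, 29, 0]] · [[-9/2, 5/6, 2/3], [11/2, -5/6, -2/3], [-3/2, 1/6, 1/3]] = [[2, 5, 4]].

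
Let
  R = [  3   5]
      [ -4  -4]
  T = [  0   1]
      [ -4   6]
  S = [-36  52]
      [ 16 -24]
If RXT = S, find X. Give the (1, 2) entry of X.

X = R⁻¹ST⁻¹ (apply R⁻¹ on the left and T⁻¹ on the right).
det R = 8, so R⁻¹ = [[-1/2, -5/8], [1/2, 3/8]].
T has determinant 4; T⁻¹ = [[3/2, -1/4], [1, 0]].
R⁻¹S = [[8, -11], [-12, 17]].
X = (R⁻¹S)T⁻¹ = [[1, -2], [-1, 3]].

-2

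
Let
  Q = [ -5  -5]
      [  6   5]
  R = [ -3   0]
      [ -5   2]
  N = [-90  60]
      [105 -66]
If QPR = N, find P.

Isolating P: multiply by Q⁻¹ from the left and R⁻¹ from the right, so P = Q⁻¹NR⁻¹.
det Q = 5; the adjugate gives Q⁻¹ = [[1, 1], [-6/5, -1]].
det R = -6, so R⁻¹ = [[-1/3, 0], [-5/6, 1/2]].
Q⁻¹N = [[15, -6], [3, -6]].
P = (Q⁻¹N)R⁻¹ = [[0, -3], [4, -3]].

P = [[0, -3], [4, -3]]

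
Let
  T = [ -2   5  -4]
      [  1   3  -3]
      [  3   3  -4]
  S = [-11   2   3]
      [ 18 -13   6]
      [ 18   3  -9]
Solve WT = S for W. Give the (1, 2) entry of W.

Right-multiplying both sides by T⁻¹ gives W = ST⁻¹.
det T = 5; the adjugate gives T⁻¹ = [[-3/5, 8/5, -3/5], [-1, 4, -2], [-6/5, 21/5, -11/5]].
W = ST⁻¹ = [[-11, 2, 3], [18, -13, 6], [18, 3, -9]] · [[-3/5, 8/5, -3/5], [-1, 4, -2], [-6/5, 21/5, -11/5]] = [[1, 3, -4], [-5, 2, 2], [-3, 3, 3]].

3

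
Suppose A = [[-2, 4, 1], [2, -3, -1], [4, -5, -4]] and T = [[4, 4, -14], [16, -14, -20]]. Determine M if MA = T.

Since A sits to the right of M, M = TA⁻¹.
det A = 4, so A⁻¹ = [[7/4, 11/4, -1/4], [1, 1, 0], [1/2, 3/2, -1/2]].
M = TA⁻¹ = [[4, 4, -14], [16, -14, -20]] · [[7/4, 11/4, -1/4], [1, 1, 0], [1/2, 3/2, -1/2]] = [[4, -6, 6], [4, 0, 6]].

M = [[4, -6, 6], [4, 0, 6]]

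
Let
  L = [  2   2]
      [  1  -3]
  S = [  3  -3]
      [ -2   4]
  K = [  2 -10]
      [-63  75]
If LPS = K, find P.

P = L⁻¹KS⁻¹ (apply L⁻¹ on the left and S⁻¹ on the right).
L has determinant -8; L⁻¹ = [[3/8, 1/4], [1/8, -1/4]].
det S = 6; the adjugate gives S⁻¹ = [[2/3, 1/2], [1/3, 1/2]].
L⁻¹K = [[-15, 15], [16, -20]].
P = (L⁻¹K)S⁻¹ = [[-5, 0], [4, -2]].

P = [[-5, 0], [4, -2]]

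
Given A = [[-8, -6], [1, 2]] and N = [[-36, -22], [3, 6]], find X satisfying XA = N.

Right-multiplying both sides by A⁻¹ gives X = NA⁻¹.
det A = -10, so A⁻¹ = [[-1/5, -3/5], [1/10, 4/5]].
X = NA⁻¹ = [[-36, -22], [3, 6]] · [[-1/5, -3/5], [1/10, 4/5]] = [[5, 4], [0, 3]].

X = [[5, 4], [0, 3]]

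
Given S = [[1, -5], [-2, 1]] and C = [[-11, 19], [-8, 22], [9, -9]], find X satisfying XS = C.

X = [[-3, 4], [-4, 2], [1, -4]]

Since S sits to the right of X, X = CS⁻¹.
S has determinant -9; S⁻¹ = [[-1/9, -5/9], [-2/9, -1/9]].
X = CS⁻¹ = [[-11, 19], [-8, 22], [9, -9]] · [[-1/9, -5/9], [-2/9, -1/9]] = [[-3, 4], [-4, 2], [1, -4]].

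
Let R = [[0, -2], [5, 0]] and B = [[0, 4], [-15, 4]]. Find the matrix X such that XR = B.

R is on the right of X, so right-multiply by R⁻¹: X = BR⁻¹.
R has determinant 10; R⁻¹ = [[0, 1/5], [-1/2, 0]].
X = BR⁻¹ = [[0, 4], [-15, 4]] · [[0, 1/5], [-1/2, 0]] = [[-2, 0], [-2, -3]].

X = [[-2, 0], [-2, -3]]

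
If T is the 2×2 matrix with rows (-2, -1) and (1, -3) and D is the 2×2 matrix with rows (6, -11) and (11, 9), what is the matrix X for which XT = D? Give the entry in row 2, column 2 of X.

-1

Since T sits to the right of X, X = DT⁻¹.
T has determinant 7; T⁻¹ = [[-3/7, 1/7], [-1/7, -2/7]].
X = DT⁻¹ = [[6, -11], [11, 9]] · [[-3/7, 1/7], [-1/7, -2/7]] = [[-1, 4], [-6, -1]].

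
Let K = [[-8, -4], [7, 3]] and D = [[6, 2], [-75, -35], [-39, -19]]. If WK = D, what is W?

W = [[1, 2], [5, -5], [4, -1]]

K is on the right of W, so right-multiply by K⁻¹: W = DK⁻¹.
det K = 4; the adjugate gives K⁻¹ = [[3/4, 1], [-7/4, -2]].
W = DK⁻¹ = [[6, 2], [-75, -35], [-39, -19]] · [[3/4, 1], [-7/4, -2]] = [[1, 2], [5, -5], [4, -1]].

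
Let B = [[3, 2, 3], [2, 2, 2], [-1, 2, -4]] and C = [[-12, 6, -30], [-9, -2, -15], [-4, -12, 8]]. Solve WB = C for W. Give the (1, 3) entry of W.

B is on the right of W, so right-multiply by B⁻¹: W = CB⁻¹.
det B = -6, so B⁻¹ = [[2, -7/3, 1/3], [-1, 3/2, 0], [-1, 4/3, -1/3]].
W = CB⁻¹ = [[-12, 6, -30], [-9, -2, -15], [-4, -12, 8]] · [[2, -7/3, 1/3], [-1, 3/2, 0], [-1, 4/3, -1/3]] = [[0, -3, 6], [-1, -2, 2], [-4, 2, -4]].

6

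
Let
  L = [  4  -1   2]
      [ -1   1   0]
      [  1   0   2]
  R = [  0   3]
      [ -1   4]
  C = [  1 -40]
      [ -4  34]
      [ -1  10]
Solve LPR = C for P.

Isolating P: multiply by L⁻¹ from the left and R⁻¹ from the right, so P = L⁻¹CR⁻¹.
det L = 4; the adjugate gives L⁻¹ = [[1/2, 1/2, -1/2], [1/2, 3/2, -1/2], [-1/4, -1/4, 3/4]].
det R = 3, so R⁻¹ = [[4/3, -1], [1/3, 0]].
L⁻¹C = [[-1, -8], [-5, 26], [0, 9]].
P = (L⁻¹C)R⁻¹ = [[-4, 1], [2, 5], [3, 0]].

P = [[-4, 1], [2, 5], [3, 0]]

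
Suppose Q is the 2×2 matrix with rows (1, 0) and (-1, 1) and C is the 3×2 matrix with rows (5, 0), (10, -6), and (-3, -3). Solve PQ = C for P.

P = [[5, 0], [4, -6], [-6, -3]]

Q is on the right of P, so right-multiply by Q⁻¹: P = CQ⁻¹.
det Q = 1; the adjugate gives Q⁻¹ = [[1, 0], [1, 1]].
P = CQ⁻¹ = [[5, 0], [10, -6], [-3, -3]] · [[1, 0], [1, 1]] = [[5, 0], [4, -6], [-6, -3]].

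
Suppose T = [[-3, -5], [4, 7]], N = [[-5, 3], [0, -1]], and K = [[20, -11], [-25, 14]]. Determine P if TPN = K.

P = [[3, 2], [-1, -1]]

Left-multiply by T⁻¹ and right-multiply by N⁻¹: P = T⁻¹KN⁻¹.
T has determinant -1; T⁻¹ = [[-7, -5], [4, 3]].
det N = 5, so N⁻¹ = [[-1/5, -3/5], [0, -1]].
T⁻¹K = [[-15, 7], [5, -2]].
P = (T⁻¹K)N⁻¹ = [[3, 2], [-1, -1]].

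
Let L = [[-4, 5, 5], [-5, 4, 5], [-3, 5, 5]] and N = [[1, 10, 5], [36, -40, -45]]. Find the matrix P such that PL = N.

P = [[6, -5, 0], [1, -5, -5]]

L is on the right of P, so right-multiply by L⁻¹: P = NL⁻¹.
L has determinant 5; L⁻¹ = [[-1, 0, 1], [2, -1, -1], [-13/5, 1, 9/5]].
P = NL⁻¹ = [[1, 10, 5], [36, -40, -45]] · [[-1, 0, 1], [2, -1, -1], [-13/5, 1, 9/5]] = [[6, -5, 0], [1, -5, -5]].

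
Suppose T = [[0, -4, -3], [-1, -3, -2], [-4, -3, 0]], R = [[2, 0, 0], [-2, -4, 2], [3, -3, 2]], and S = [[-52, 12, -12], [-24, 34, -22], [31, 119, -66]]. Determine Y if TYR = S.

Y = [[-3, 5, 1], [-1, 0, 3], [2, -2, 0]]

Y = T⁻¹SR⁻¹ (apply T⁻¹ on the left and R⁻¹ on the right).
det T = -5, so T⁻¹ = [[6/5, -9/5, 1/5], [-8/5, 12/5, -3/5], [9/5, -16/5, 4/5]].
R has determinant -4; R⁻¹ = [[1/2, 0, 0], [-5/2, -1, 1], [-9/2, -3/2, 2]].
T⁻¹S = [[-13, -23, 12], [7, -9, 6], [8, 8, -4]].
Y = (T⁻¹S)R⁻¹ = [[-3, 5, 1], [-1, 0, 3], [2, -2, 0]].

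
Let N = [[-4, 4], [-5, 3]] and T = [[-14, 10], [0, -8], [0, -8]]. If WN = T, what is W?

Right-multiplying both sides by N⁻¹ gives W = TN⁻¹.
N has determinant 8; N⁻¹ = [[3/8, -1/2], [5/8, -1/2]].
W = TN⁻¹ = [[-14, 10], [0, -8], [0, -8]] · [[3/8, -1/2], [5/8, -1/2]] = [[1, 2], [-5, 4], [-5, 4]].

W = [[1, 2], [-5, 4], [-5, 4]]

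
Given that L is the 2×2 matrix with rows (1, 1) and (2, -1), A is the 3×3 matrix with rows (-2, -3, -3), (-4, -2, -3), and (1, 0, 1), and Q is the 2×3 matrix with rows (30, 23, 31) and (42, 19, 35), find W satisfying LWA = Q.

W = [[-2, -4, 4], [-3, 0, 0]]

W = L⁻¹QA⁻¹ (apply L⁻¹ on the left and A⁻¹ on the right).
L has determinant -3; L⁻¹ = [[1/3, 1/3], [2/3, -1/3]].
det A = -5; the adjugate gives A⁻¹ = [[2/5, -3/5, -3/5], [-1/5, -1/5, -6/5], [-2/5, 3/5, 8/5]].
L⁻¹Q = [[24, 14, 22], [6, 9, 9]].
W = (L⁻¹Q)A⁻¹ = [[-2, -4, 4], [-3, 0, 0]].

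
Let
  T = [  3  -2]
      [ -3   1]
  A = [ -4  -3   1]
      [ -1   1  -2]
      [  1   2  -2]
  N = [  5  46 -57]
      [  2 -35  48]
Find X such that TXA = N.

X = [[1, 3, 4], [3, -4, 1]]

Isolating X: multiply by T⁻¹ from the left and A⁻¹ from the right, so X = T⁻¹NA⁻¹.
det T = -3; the adjugate gives T⁻¹ = [[-1/3, -2/3], [-1, -1]].
A has determinant 1; A⁻¹ = [[2, -4, 5], [-4, 7, -9], [-3, 5, -7]].
T⁻¹N = [[-3, 8, -13], [-7, -11, 9]].
X = (T⁻¹N)A⁻¹ = [[1, 3, 4], [3, -4, 1]].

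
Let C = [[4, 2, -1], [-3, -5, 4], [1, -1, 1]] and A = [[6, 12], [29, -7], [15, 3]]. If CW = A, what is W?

C is on the left of W, so left-multiply by C⁻¹: W = C⁻¹A.
C has determinant 2; C⁻¹ = [[-1/2, -1/2, 3/2], [7/2, 5/2, -13/2], [4, 3, -7]].
W = C⁻¹A = [[-1/2, -1/2, 3/2], [7/2, 5/2, -13/2], [4, 3, -7]] · [[6, 12], [29, -7], [15, 3]] = [[5, 2], [-4, 5], [6, 6]].

W = [[5, 2], [-4, 5], [6, 6]]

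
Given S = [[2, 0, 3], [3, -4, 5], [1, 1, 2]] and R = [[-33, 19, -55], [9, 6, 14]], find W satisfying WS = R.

S is on the right of W, so right-multiply by S⁻¹: W = RS⁻¹.
det S = -5, so S⁻¹ = [[13/5, -3/5, -12/5], [1/5, -1/5, 1/5], [-7/5, 2/5, 8/5]].
W = RS⁻¹ = [[-33, 19, -55], [9, 6, 14]] · [[13/5, -3/5, -12/5], [1/5, -1/5, 1/5], [-7/5, 2/5, 8/5]] = [[-5, -6, -5], [5, -1, 2]].

W = [[-5, -6, -5], [5, -1, 2]]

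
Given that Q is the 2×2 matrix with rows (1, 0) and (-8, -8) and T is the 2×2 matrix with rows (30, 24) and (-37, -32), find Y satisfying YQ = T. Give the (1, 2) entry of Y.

-3

Right-multiplying both sides by Q⁻¹ gives Y = TQ⁻¹.
det Q = -8, so Q⁻¹ = [[1, 0], [-1, -1/8]].
Y = TQ⁻¹ = [[30, 24], [-37, -32]] · [[1, 0], [-1, -1/8]] = [[6, -3], [-5, 4]].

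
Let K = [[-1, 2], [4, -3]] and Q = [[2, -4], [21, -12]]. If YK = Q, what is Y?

Right-multiplying both sides by K⁻¹ gives Y = QK⁻¹.
K has determinant -5; K⁻¹ = [[3/5, 2/5], [4/5, 1/5]].
Y = QK⁻¹ = [[2, -4], [21, -12]] · [[3/5, 2/5], [4/5, 1/5]] = [[-2, 0], [3, 6]].

Y = [[-2, 0], [3, 6]]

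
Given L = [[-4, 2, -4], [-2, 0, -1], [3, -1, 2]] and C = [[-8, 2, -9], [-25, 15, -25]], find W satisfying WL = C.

L is on the right of W, so right-multiply by L⁻¹: W = CL⁻¹.
L has determinant -2; L⁻¹ = [[1/2, 0, 1], [-1/2, -2, -2], [-1, -1, -2]].
W = CL⁻¹ = [[-8, 2, -9], [-25, 15, -25]] · [[1/2, 0, 1], [-1/2, -2, -2], [-1, -1, -2]] = [[4, 5, 6], [5, -5, -5]].

W = [[4, 5, 6], [5, -5, -5]]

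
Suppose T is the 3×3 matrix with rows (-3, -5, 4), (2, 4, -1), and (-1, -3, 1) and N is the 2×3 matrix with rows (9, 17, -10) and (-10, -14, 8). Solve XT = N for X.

X = [[-2, 1, -1], [2, -4, -4]]

Since T sits to the right of X, X = NT⁻¹.
T has determinant -6; T⁻¹ = [[-1/6, 7/6, 11/6], [1/6, -1/6, -5/6], [1/3, 2/3, 1/3]].
X = NT⁻¹ = [[9, 17, -10], [-10, -14, 8]] · [[-1/6, 7/6, 11/6], [1/6, -1/6, -5/6], [1/3, 2/3, 1/3]] = [[-2, 1, -1], [2, -4, -4]].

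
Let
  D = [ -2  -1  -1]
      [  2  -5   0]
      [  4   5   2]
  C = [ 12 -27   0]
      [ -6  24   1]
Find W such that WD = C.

D is on the right of W, so right-multiply by D⁻¹: W = CD⁻¹.
det D = -6, so D⁻¹ = [[5/3, 1/2, 5/6], [2/3, 0, 1/3], [-5, -1, -2]].
W = CD⁻¹ = [[12, -27, 0], [-6, 24, 1]] · [[5/3, 1/2, 5/6], [2/3, 0, 1/3], [-5, -1, -2]] = [[2, 6, 1], [1, -4, 1]].

W = [[2, 6, 1], [1, -4, 1]]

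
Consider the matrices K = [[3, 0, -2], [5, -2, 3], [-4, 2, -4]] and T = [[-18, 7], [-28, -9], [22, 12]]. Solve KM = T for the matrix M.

K is on the left of M, so left-multiply by K⁻¹: M = K⁻¹T.
det K = 2, so K⁻¹ = [[1, -2, -2], [4, -10, -19/2], [1, -3, -3]].
M = K⁻¹T = [[1, -2, -2], [4, -10, -19/2], [1, -3, -3]] · [[-18, 7], [-28, -9], [22, 12]] = [[-6, 1], [-1, 4], [0, -2]].

M = [[-6, 1], [-1, 4], [0, -2]]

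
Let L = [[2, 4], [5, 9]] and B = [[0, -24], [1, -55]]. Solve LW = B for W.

W = [[2, -2], [-1, -5]]

Left-multiplying both sides by L⁻¹ gives W = L⁻¹B.
det L = -2, so L⁻¹ = [[-9/2, 2], [5/2, -1]].
W = L⁻¹B = [[-9/2, 2], [5/2, -1]] · [[0, -24], [1, -55]] = [[2, -2], [-1, -5]].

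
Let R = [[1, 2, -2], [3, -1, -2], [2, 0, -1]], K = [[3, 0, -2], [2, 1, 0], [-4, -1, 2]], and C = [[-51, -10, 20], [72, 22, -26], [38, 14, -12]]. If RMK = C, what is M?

M = [[-1, 5, -5], [-5, -4, 0], [0, 4, -2]]

Isolating M: multiply by R⁻¹ from the left and K⁻¹ from the right, so M = R⁻¹CK⁻¹.
det R = -5; the adjugate gives R⁻¹ = [[-1/5, -2/5, 6/5], [1/5, -3/5, 4/5], [-2/5, -4/5, 7/5]].
det K = 2, so K⁻¹ = [[1, 1, 1], [-2, -1, -2], [1, 3/2, 3/2]].
R⁻¹C = [[27, 10, -8], [-23, -4, 10], [16, 6, -4]].
M = (R⁻¹C)K⁻¹ = [[-1, 5, -5], [-5, -4, 0], [0, 4, -2]].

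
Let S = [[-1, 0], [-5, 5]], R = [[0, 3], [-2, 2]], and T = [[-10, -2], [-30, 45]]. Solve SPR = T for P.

Isolating P: multiply by S⁻¹ from the left and R⁻¹ from the right, so P = S⁻¹TR⁻¹.
S has determinant -5; S⁻¹ = [[-1, 0], [-1, 1/5]].
det R = 6, so R⁻¹ = [[1/3, -1/2], [1/3, 0]].
S⁻¹T = [[10, 2], [4, 11]].
P = (S⁻¹T)R⁻¹ = [[4, -5], [5, -2]].

P = [[4, -5], [5, -2]]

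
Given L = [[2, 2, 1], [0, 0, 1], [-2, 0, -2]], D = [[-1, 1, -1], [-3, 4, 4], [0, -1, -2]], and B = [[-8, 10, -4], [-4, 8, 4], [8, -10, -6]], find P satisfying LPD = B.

P = [[-3, 1, 4], [5, -1, -3], [4, 0, -4]]

Isolating P: multiply by L⁻¹ from the left and D⁻¹ from the right, so P = L⁻¹BD⁻¹.
det L = -4, so L⁻¹ = [[0, -1, -1/2], [1/2, 1/2, 1/2], [0, 1, 0]].
D has determinant -5; D⁻¹ = [[4/5, -3/5, -8/5], [6/5, -2/5, -7/5], [-3/5, 1/5, 1/5]].
L⁻¹B = [[0, -3, -1], [-2, 4, -3], [-4, 8, 4]].
P = (L⁻¹B)D⁻¹ = [[-3, 1, 4], [5, -1, -3], [4, 0, -4]].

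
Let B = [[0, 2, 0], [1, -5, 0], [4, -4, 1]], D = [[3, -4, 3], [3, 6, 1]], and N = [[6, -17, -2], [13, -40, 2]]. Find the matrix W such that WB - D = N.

W = [[4, 5, 1], [-1, 4, 3]]

WB = N + D = [[9, -21, 1], [16, -34, 3]].
Since B sits to the right of W, W = (N + D)B⁻¹.
B has determinant -2; B⁻¹ = [[5/2, 1, 0], [1/2, 0, 0], [-8, -4, 1]].
W = (N + D)B⁻¹ = [[4, 5, 1], [-1, 4, 3]].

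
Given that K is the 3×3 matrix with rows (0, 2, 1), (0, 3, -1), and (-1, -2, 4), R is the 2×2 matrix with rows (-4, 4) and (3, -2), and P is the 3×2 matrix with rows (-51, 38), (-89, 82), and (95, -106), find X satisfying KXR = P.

Isolating X: multiply by K⁻¹ from the left and R⁻¹ from the right, so X = K⁻¹PR⁻¹.
K has determinant 5; K⁻¹ = [[2, -2, -1], [1/5, 1/5, 0], [3/5, -2/5, 0]].
R has determinant -4; R⁻¹ = [[1/2, 1], [3/4, 1]].
K⁻¹P = [[-19, 18], [-28, 24], [5, -10]].
X = (K⁻¹P)R⁻¹ = [[4, -1], [4, -4], [-5, -5]].

X = [[4, -1], [4, -4], [-5, -5]]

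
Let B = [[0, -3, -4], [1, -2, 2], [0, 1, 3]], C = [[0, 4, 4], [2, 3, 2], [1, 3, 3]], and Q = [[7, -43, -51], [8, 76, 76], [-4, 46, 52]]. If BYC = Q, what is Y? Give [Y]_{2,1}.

Left-multiply by B⁻¹ and right-multiply by C⁻¹: Y = B⁻¹QC⁻¹.
B has determinant 5; B⁻¹ = [[-8/5, 1, -14/5], [-3/5, 0, -4/5], [1/5, 0, 3/5]].
C has determinant -4; C⁻¹ = [[-3/4, 0, 1], [1, 1, -2], [-3/4, -1, 2]].
B⁻¹Q = [[8, 16, 12], [-1, -11, -11], [-1, 19, 21]].
Y = (B⁻¹Q)C⁻¹ = [[1, 4, 0], [-2, 0, -1], [4, -2, 3]].

-2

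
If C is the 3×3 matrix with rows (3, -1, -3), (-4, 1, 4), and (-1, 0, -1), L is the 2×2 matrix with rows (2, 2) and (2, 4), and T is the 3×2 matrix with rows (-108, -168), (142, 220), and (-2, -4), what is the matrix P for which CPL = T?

P = [[-4, -4], [0, 3], [4, 5]]

Isolating P: multiply by C⁻¹ from the left and L⁻¹ from the right, so P = C⁻¹TL⁻¹.
det C = 2, so C⁻¹ = [[-1/2, -1/2, -1/2], [-4, -3, 0], [1/2, 1/2, -1/2]].
det L = 4; the adjugate gives L⁻¹ = [[1, -1/2], [-1/2, 1/2]].
C⁻¹T = [[-16, -24], [6, 12], [18, 28]].
P = (C⁻¹T)L⁻¹ = [[-4, -4], [0, 3], [4, 5]].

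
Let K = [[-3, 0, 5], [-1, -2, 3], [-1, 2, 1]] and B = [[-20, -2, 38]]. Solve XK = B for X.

X = [[3, 6, 5]]

K is on the right of X, so right-multiply by K⁻¹: X = BK⁻¹.
K has determinant 4; K⁻¹ = [[-2, 5/2, 5/2], [-1/2, 1/2, 1], [-1, 3/2, 3/2]].
X = BK⁻¹ = [[-20, -2, 38]] · [[-2, 5/2, 5/2], [-1/2, 1/2, 1], [-1, 3/2, 3/2]] = [[3, 6, 5]].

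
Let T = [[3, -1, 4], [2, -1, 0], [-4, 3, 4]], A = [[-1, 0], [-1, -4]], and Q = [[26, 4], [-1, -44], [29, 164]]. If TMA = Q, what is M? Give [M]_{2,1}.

4

Isolating M: multiply by T⁻¹ from the left and A⁻¹ from the right, so M = T⁻¹QA⁻¹.
det T = 4, so T⁻¹ = [[-1, 4, 1], [-2, 7, 2], [1/2, -5/4, -1/4]].
A has determinant 4; A⁻¹ = [[-1, 0], [1/4, -1/4]].
T⁻¹Q = [[-1, -16], [-1, 12], [7, 16]].
M = (T⁻¹Q)A⁻¹ = [[-3, 4], [4, -3], [-3, -4]].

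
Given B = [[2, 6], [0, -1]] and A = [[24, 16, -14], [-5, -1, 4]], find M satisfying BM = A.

B is on the left of M, so left-multiply by B⁻¹: M = B⁻¹A.
B has determinant -2; B⁻¹ = [[1/2, 3], [0, -1]].
M = B⁻¹A = [[1/2, 3], [0, -1]] · [[24, 16, -14], [-5, -1, 4]] = [[-3, 5, 5], [5, 1, -4]].

M = [[-3, 5, 5], [5, 1, -4]]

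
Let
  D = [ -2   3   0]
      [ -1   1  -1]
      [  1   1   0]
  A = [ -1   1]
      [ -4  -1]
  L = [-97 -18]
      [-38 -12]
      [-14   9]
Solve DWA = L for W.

W = [[5, -4], [5, 5], [2, -1]]

Left-multiply by D⁻¹ and right-multiply by A⁻¹: W = D⁻¹LA⁻¹.
det D = -5, so D⁻¹ = [[-1/5, 0, 3/5], [1/5, 0, 2/5], [2/5, -1, -1/5]].
A has determinant 5; A⁻¹ = [[-1/5, -1/5], [4/5, -1/5]].
D⁻¹L = [[11, 9], [-25, 0], [2, 3]].
W = (D⁻¹L)A⁻¹ = [[5, -4], [5, 5], [2, -1]].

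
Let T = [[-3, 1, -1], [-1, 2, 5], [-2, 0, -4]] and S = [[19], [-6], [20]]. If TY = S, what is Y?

Y = [[-6], [-1], [-2]]

T is on the left of Y, so left-multiply by T⁻¹: Y = T⁻¹S.
det T = 6; the adjugate gives T⁻¹ = [[-4/3, 2/3, 7/6], [-7/3, 5/3, 8/3], [2/3, -1/3, -5/6]].
Y = T⁻¹S = [[-4/3, 2/3, 7/6], [-7/3, 5/3, 8/3], [2/3, -1/3, -5/6]] · [[19], [-6], [20]] = [[-6], [-1], [-2]].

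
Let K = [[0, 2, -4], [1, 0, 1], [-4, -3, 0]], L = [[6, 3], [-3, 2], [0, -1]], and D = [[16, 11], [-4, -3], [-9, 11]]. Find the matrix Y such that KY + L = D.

KY = D − L = [[10, 8], [-1, -5], [-9, 12]].
K is on the left of Y, so left-multiply by K⁻¹: Y = K⁻¹(D − L).
det K = 4, so K⁻¹ = [[3/4, 3, 1/2], [-1, -4, -1], [-3/4, -2, -1/2]].
Y = K⁻¹(D − L) = [[0, -3], [3, 0], [-1, -2]].

Y = [[0, -3], [3, 0], [-1, -2]]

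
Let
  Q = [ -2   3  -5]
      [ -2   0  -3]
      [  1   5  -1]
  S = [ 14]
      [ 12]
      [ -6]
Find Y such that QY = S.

Y = [[0], [-2], [-4]]

Since Q multiplies Y on the left, Y = Q⁻¹S.
Q has determinant 5; Q⁻¹ = [[3, -22/5, -9/5], [-1, 7/5, 4/5], [-2, 13/5, 6/5]].
Y = Q⁻¹S = [[3, -22/5, -9/5], [-1, 7/5, 4/5], [-2, 13/5, 6/5]] · [[14], [12], [-6]] = [[0], [-2], [-4]].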